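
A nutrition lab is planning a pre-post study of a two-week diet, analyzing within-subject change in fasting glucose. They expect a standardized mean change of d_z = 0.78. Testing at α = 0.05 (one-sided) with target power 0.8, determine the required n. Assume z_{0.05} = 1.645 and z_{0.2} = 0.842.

For a paired (one-sample on differences) test: n = ((z_{α} + z_β) / d)².
z_{α} + z_β = 1.645 + 0.842 = 2.487.
n = (2.487 / 0.78)² = 3.188² = 10.17.
Round up.

n = 11 pairs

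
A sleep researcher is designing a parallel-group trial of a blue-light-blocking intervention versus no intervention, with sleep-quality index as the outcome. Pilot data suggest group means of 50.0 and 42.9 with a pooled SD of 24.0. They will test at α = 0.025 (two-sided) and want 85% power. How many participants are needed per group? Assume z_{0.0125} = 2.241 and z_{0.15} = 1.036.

n = 246 per group

Cohen's d = |M₁ − M₂| / SD_pooled = |50.0 − 42.9| / 24.0 = 7.1 / 24.0 = 0.296.
For two independent groups with equal n: n = 2·((z_{α/2} + z_β) / d)².
z_{α/2} + z_β = 2.241 + 1.036 = 3.277.
n = 2 × (3.277 / 0.296)² = 2 × 11.071² = 2 × 122.57 = 245.1.
Round up to the next whole participant.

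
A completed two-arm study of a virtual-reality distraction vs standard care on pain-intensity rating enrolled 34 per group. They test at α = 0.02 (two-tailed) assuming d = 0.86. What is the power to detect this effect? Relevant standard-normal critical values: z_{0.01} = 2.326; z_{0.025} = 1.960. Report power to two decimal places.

power ≈ 0.89

For two equal groups, power = Φ(d·√(n/2) − z_{α/2}).
d·√(n/2) = 0.86 × √(34/2) = 0.86 × 4.123 = 3.546.
z_β = 3.546 − 2.326 = 1.220.
Power = Φ(1.220) = 0.889.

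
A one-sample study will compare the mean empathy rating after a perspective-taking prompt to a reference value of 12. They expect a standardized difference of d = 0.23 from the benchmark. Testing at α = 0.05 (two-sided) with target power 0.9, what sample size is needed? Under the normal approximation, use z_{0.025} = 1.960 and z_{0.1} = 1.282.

For a one-sample test: n = ((z_{α/2} + z_β) / d)².
z_{α/2} + z_β = 1.960 + 1.282 = 3.242.
n = (3.242 / 0.23)² = 14.096² = 198.69.
Round up.

n = 199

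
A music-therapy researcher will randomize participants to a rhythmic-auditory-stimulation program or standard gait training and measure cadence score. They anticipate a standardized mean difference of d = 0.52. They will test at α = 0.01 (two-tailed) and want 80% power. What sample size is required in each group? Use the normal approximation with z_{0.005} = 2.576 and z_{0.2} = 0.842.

n = 87 per group

For two independent groups with equal n: n = 2·((z_{α/2} + z_β) / d)².
z_{α/2} + z_β = 2.576 + 0.842 = 3.418.
n = 2 × (3.418 / 0.52)² = 2 × 6.573² = 2 × 43.21 = 86.4.
Round up to the next whole participant.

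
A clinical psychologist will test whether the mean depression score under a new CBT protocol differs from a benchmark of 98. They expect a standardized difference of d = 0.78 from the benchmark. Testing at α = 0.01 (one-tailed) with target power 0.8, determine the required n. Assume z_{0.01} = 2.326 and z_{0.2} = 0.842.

n = 17

For a one-sample test: n = ((z_{α} + z_β) / d)².
z_{α} + z_β = 2.326 + 0.842 = 3.168.
n = (3.168 / 0.78)² = 4.062² = 16.50.
Round up.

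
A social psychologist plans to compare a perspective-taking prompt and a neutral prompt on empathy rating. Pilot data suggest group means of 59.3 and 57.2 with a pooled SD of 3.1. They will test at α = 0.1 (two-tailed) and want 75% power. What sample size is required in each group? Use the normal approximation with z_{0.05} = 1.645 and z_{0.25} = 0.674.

n = 24 per group

Cohen's d = |M₁ − M₂| / SD_pooled = |59.3 − 57.2| / 3.1 = 2.1 / 3.1 = 0.677.
For two independent groups with equal n: n = 2·((z_{α/2} + z_β) / d)².
z_{α/2} + z_β = 1.645 + 0.674 = 2.319.
n = 2 × (2.319 / 0.677)² = 2 × 3.425² = 2 × 11.73 = 23.5.
Round up to the next whole participant.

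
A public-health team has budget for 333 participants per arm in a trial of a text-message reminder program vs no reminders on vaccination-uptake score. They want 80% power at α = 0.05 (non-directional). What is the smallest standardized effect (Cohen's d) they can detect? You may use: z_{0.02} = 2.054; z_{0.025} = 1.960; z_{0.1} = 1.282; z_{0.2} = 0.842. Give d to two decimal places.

d_min ≈ 0.22

For two independent groups of n = 333 each: d_min = (z_{α/2} + z_β)·√(2/n).
z-sum = 1.960 + 0.842 = 2.802.
d_min = 2.802 × √(2/333) = 2.802 × 0.0775 = 0.217.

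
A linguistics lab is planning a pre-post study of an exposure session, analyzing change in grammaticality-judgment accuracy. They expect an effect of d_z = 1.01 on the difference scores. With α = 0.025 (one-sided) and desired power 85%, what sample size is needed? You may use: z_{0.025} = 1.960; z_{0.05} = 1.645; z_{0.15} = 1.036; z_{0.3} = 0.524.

n = 9 pairs

For a paired (one-sample on differences) test: n = ((z_{α} + z_β) / d)².
z_{α} + z_β = 1.960 + 1.036 = 2.996.
n = (2.996 / 1.01)² = 2.966² = 8.80.
Round up.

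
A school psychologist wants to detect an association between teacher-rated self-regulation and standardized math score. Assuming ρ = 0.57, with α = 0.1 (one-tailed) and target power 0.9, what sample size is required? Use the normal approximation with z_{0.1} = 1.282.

Fisher's z: C = ½·ln((1+r)/(1−r)) = ½·ln(3.6512) = 0.6475.
n = ((z_{α} + z_β)/C)² + 3.
(1.282 + 1.282) / 0.6475 = 2.564 / 0.6475 = 3.960.
n = 3.960² + 3 = 15.68 + 3 = 18.7.
Round up.

n = 19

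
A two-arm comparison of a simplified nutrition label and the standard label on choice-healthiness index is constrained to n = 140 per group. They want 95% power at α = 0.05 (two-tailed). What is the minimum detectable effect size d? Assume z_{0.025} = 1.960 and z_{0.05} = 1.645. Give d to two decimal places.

For two independent groups of n = 140 each: d_min = (z_{α/2} + z_β)·√(2/n).
z-sum = 1.960 + 1.645 = 3.605.
d_min = 3.605 × √(2/140) = 3.605 × 0.1195 = 0.431.

d_min ≈ 0.43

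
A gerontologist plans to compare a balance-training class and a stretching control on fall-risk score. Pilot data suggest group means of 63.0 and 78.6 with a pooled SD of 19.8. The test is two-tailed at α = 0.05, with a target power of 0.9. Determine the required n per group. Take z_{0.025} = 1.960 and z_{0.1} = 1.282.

n = 34 per group

Cohen's d = |M₁ − M₂| / SD_pooled = |63.0 − 78.6| / 19.8 = 15.6 / 19.8 = 0.788.
For two independent groups with equal n: n = 2·((z_{α/2} + z_β) / d)².
z_{α/2} + z_β = 1.960 + 1.282 = 3.242.
n = 2 × (3.242 / 0.788)² = 2 × 4.114² = 2 × 16.93 = 33.9.
Round up to the next whole participant.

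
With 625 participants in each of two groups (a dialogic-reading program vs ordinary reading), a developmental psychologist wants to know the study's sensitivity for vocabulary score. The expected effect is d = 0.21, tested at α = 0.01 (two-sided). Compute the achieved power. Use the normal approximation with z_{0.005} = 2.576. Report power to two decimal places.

power ≈ 0.87

For two equal groups, power = Φ(d·√(n/2) − z_{α/2}).
d·√(n/2) = 0.21 × √(625/2) = 0.21 × 17.678 = 3.712.
z_β = 3.712 − 2.576 = 1.136.
Power = Φ(1.136) = 0.872.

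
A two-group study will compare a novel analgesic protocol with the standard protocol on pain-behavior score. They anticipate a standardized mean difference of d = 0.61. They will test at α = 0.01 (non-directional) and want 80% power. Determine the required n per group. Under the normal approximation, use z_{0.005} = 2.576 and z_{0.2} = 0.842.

For two independent groups with equal n: n = 2·((z_{α/2} + z_β) / d)².
z_{α/2} + z_β = 2.576 + 0.842 = 3.418.
n = 2 × (3.418 / 0.61)² = 2 × 5.603² = 2 × 31.40 = 62.8.
Round up to the next whole participant.

n = 63 per group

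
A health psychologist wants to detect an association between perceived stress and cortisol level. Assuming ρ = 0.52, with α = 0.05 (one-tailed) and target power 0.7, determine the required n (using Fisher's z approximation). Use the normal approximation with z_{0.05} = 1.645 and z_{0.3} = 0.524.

Fisher's z: C = ½·ln((1+r)/(1−r)) = ½·ln(3.1667) = 0.5763.
n = ((z_{α} + z_β)/C)² + 3.
(1.645 + 0.524) / 0.5763 = 2.169 / 0.5763 = 3.764.
n = 3.764² + 3 = 14.17 + 3 = 17.2.
Round up.

n = 18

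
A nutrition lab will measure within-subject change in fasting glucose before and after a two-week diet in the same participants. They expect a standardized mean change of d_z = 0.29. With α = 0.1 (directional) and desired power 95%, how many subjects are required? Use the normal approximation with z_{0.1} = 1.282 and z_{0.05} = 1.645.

For a paired (one-sample on differences) test: n = ((z_{α} + z_β) / d)².
z_{α} + z_β = 1.282 + 1.645 = 2.927.
n = (2.927 / 0.29)² = 10.093² = 101.87.
Round up.

n = 102 pairs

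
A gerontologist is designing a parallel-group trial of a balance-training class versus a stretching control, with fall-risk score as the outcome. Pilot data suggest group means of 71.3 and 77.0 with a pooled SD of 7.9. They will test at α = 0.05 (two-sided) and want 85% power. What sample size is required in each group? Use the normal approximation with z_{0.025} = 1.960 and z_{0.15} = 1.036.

n = 35 per group

Cohen's d = |M₁ − M₂| / SD_pooled = |71.3 − 77.0| / 7.9 = 5.7 / 7.9 = 0.722.
For two independent groups with equal n: n = 2·((z_{α/2} + z_β) / d)².
z_{α/2} + z_β = 1.960 + 1.036 = 2.996.
n = 2 × (2.996 / 0.722)² = 2 × 4.150² = 2 × 17.22 = 34.4.
Round up to the next whole participant.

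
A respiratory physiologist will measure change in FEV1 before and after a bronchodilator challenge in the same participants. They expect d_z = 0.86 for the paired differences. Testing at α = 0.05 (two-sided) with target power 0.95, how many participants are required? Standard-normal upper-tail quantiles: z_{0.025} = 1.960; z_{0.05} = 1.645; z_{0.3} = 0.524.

n = 18 pairs

For a paired (one-sample on differences) test: n = ((z_{α/2} + z_β) / d)².
z_{α/2} + z_β = 1.960 + 1.645 = 3.605.
n = (3.605 / 0.86)² = 4.192² = 17.57.
Round up.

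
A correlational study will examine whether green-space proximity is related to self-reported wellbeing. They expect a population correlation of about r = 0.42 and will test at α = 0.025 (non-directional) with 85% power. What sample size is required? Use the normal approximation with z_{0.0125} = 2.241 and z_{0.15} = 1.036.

Fisher's z: C = ½·ln((1+r)/(1−r)) = ½·ln(2.4483) = 0.4477.
n = ((z_{α/2} + z_β)/C)² + 3.
(2.241 + 1.036) / 0.4477 = 3.277 / 0.4477 = 7.320.
n = 7.320² + 3 = 53.58 + 3 = 56.6.
Round up.

n = 57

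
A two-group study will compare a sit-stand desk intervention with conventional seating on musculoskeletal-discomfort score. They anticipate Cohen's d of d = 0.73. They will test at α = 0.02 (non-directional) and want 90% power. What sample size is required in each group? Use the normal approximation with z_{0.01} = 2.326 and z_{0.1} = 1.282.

n = 49 per group

For two independent groups with equal n: n = 2·((z_{α/2} + z_β) / d)².
z_{α/2} + z_β = 2.326 + 1.282 = 3.608.
n = 2 × (3.608 / 0.73)² = 2 × 4.942² = 2 × 24.43 = 48.9.
Round up to the next whole participant.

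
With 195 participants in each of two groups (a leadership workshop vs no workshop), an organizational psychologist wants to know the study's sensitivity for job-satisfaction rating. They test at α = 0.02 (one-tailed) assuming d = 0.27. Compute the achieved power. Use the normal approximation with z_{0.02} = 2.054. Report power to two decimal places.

power ≈ 0.73

For two equal groups, power = Φ(d·√(n/2) − z_{α}).
d·√(n/2) = 0.27 × √(195/2) = 0.27 × 9.874 = 2.666.
z_β = 2.666 − 2.054 = 0.612.
Power = Φ(0.612) = 0.730.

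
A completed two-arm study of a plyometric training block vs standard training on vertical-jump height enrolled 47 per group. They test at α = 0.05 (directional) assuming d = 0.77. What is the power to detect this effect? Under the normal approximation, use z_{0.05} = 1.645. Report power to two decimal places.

power ≈ 0.98

For two equal groups, power = Φ(d·√(n/2) − z_{α}).
d·√(n/2) = 0.77 × √(47/2) = 0.77 × 4.848 = 3.733.
z_β = 3.733 − 1.645 = 2.088.
Power = Φ(2.088) = 0.982.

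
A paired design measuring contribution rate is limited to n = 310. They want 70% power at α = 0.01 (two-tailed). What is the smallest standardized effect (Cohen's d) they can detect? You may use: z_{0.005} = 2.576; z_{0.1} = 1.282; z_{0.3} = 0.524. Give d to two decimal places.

For a single sample (or paired design) of n = 310: d_min = (z_{α/2} + z_β)/√n.
z-sum = 2.576 + 0.524 = 3.100.
d_min = 3.100 / √310 = 3.100 / 17.607 = 0.176.

d_min ≈ 0.18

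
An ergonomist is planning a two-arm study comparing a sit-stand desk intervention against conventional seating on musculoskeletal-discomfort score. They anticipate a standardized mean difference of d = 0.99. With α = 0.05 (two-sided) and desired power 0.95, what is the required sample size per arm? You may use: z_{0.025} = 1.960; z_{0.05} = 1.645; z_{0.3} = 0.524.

For two independent groups with equal n: n = 2·((z_{α/2} + z_β) / d)².
z_{α/2} + z_β = 1.960 + 1.645 = 3.605.
n = 2 × (3.605 / 0.99)² = 2 × 3.641² = 2 × 13.26 = 26.5.
Round up to the next whole participant.

n = 27 per group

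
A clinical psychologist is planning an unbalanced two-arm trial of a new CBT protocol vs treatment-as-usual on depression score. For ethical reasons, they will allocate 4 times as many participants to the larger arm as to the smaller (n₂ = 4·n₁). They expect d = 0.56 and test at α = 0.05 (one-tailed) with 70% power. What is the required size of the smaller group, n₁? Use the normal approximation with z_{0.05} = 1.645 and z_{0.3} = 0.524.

With allocation ratio k = n₂/n₁ = 4, Var(x̄₁−x̄₂) = σ²(1/n₁ + 1/(k·n₁)) = σ²·(k+1)/(k·n₁).
So n₁ = (1 + 1/k)·((z_{α} + z_β)/d)² = 1.250 × (2.169/0.56)².
n₁ = 1.250 × 15.00 = 18.8.
Round up: n₁ = 19, giving n₂ = 4 × 19 = 76.

n₁ = 19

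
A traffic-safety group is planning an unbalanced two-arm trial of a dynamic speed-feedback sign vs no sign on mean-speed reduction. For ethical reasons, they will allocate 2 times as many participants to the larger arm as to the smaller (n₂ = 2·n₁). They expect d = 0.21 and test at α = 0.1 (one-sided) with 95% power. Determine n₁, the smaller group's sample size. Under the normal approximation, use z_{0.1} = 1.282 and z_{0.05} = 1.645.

With allocation ratio k = n₂/n₁ = 2, Var(x̄₁−x̄₂) = σ²(1/n₁ + 1/(k·n₁)) = σ²·(k+1)/(k·n₁).
So n₁ = (1 + 1/k)·((z_{α} + z_β)/d)² = 1.500 × (2.927/0.21)².
n₁ = 1.500 × 194.27 = 291.4.
Round up: n₁ = 292, giving n₂ = 2 × 292 = 584.

n₁ = 292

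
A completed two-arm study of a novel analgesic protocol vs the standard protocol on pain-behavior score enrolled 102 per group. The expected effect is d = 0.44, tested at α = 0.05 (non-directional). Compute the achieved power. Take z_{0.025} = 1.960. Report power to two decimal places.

For two equal groups, power = Φ(d·√(n/2) − z_{α/2}).
d·√(n/2) = 0.44 × √(102/2) = 0.44 × 7.141 = 3.142.
z_β = 3.142 − 1.960 = 1.182.
Power = Φ(1.182) = 0.881.

power ≈ 0.88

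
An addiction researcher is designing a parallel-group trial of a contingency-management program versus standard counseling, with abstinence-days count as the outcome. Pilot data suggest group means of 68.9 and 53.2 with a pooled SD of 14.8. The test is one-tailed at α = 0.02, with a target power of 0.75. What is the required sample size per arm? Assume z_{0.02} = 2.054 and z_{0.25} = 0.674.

Cohen's d = |M₁ − M₂| / SD_pooled = |68.9 − 53.2| / 14.8 = 15.7 / 14.8 = 1.061.
For two independent groups with equal n: n = 2·((z_{α} + z_β) / d)².
z_{α} + z_β = 2.054 + 0.674 = 2.728.
n = 2 × (2.728 / 1.061)² = 2 × 2.571² = 2 × 6.61 = 13.2.
Round up to the next whole participant.

n = 14 per group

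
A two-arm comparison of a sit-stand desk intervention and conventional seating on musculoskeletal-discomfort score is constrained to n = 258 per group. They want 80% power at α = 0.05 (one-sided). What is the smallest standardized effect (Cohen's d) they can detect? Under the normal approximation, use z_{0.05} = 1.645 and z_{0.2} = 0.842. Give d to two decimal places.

For two independent groups of n = 258 each: d_min = (z_{α} + z_β)·√(2/n).
z-sum = 1.645 + 0.842 = 2.487.
d_min = 2.487 × √(2/258) = 2.487 × 0.0880 = 0.219.

d_min ≈ 0.22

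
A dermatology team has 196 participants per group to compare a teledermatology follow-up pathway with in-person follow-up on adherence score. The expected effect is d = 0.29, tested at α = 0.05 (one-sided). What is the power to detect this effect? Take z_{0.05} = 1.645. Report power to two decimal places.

For two equal groups, power = Φ(d·√(n/2) − z_{α}).
d·√(n/2) = 0.29 × √(196/2) = 0.29 × 9.899 = 2.871.
z_β = 2.871 − 1.645 = 1.226.
Power = Φ(1.226) = 0.890.

power ≈ 0.89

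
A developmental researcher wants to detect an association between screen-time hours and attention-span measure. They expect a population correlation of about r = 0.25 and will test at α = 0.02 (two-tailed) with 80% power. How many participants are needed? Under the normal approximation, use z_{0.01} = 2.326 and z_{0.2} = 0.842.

Fisher's z: C = ½·ln((1+r)/(1−r)) = ½·ln(1.6667) = 0.2554.
n = ((z_{α/2} + z_β)/C)² + 3.
(2.326 + 0.842) / 0.2554 = 3.168 / 0.2554 = 12.404.
n = 12.404² + 3 = 153.86 + 3 = 156.9.
Round up.

n = 157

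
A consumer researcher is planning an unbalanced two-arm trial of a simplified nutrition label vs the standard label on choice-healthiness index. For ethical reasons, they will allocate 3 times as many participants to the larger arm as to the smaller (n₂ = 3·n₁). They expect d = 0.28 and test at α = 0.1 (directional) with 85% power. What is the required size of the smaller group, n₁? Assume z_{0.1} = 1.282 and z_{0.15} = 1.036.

With allocation ratio k = n₂/n₁ = 3, Var(x̄₁−x̄₂) = σ²(1/n₁ + 1/(k·n₁)) = σ²·(k+1)/(k·n₁).
So n₁ = (1 + 1/k)·((z_{α} + z_β)/d)² = 1.333 × (2.318/0.28)².
n₁ = 1.333 × 68.53 = 91.4.
Round up: n₁ = 92, giving n₂ = 3 × 92 = 276.

n₁ = 92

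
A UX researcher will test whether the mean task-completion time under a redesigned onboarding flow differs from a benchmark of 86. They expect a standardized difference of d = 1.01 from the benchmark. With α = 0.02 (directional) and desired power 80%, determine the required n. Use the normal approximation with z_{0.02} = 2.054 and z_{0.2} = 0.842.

For a one-sample test: n = ((z_{α} + z_β) / d)².
z_{α} + z_β = 2.054 + 0.842 = 2.896.
n = (2.896 / 1.01)² = 2.867² = 8.22.
Round up.

n = 9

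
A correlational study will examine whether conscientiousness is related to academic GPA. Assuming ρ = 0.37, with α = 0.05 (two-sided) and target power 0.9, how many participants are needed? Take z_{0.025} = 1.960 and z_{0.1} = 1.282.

n = 73

Fisher's z: C = ½·ln((1+r)/(1−r)) = ½·ln(2.1746) = 0.3884.
n = ((z_{α/2} + z_β)/C)² + 3.
(1.960 + 1.282) / 0.3884 = 3.242 / 0.3884 = 8.347.
n = 8.347² + 3 = 69.67 + 3 = 72.7.
Round up.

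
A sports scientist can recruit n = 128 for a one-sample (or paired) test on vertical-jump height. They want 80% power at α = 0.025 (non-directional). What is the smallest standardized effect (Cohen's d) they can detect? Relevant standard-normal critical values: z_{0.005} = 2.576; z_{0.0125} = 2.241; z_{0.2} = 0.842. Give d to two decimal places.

d_min ≈ 0.27

For a single sample (or paired design) of n = 128: d_min = (z_{α/2} + z_β)/√n.
z-sum = 2.241 + 0.842 = 3.083.
d_min = 3.083 / √128 = 3.083 / 11.314 = 0.273.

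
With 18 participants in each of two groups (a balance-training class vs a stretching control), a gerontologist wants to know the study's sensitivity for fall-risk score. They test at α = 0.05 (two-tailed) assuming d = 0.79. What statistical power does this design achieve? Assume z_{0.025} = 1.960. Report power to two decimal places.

For two equal groups, power = Φ(d·√(n/2) − z_{α/2}).
d·√(n/2) = 0.79 × √(18/2) = 0.79 × 3.000 = 2.370.
z_β = 2.370 − 1.960 = 0.410.
Power = Φ(0.410) = 0.659.

power ≈ 0.66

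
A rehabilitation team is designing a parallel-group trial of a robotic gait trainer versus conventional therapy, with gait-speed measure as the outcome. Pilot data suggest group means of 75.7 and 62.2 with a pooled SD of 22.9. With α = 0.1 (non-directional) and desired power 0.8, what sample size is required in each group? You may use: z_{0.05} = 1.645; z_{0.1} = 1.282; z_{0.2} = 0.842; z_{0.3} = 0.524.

Cohen's d = |M₁ − M₂| / SD_pooled = |75.7 − 62.2| / 22.9 = 13.5 / 22.9 = 0.590.
For two independent groups with equal n: n = 2·((z_{α/2} + z_β) / d)².
z_{α/2} + z_β = 1.645 + 0.842 = 2.487.
n = 2 × (2.487 / 0.590)² = 2 × 4.215² = 2 × 17.77 = 35.5.
Round up to the next whole participant.

n = 36 per group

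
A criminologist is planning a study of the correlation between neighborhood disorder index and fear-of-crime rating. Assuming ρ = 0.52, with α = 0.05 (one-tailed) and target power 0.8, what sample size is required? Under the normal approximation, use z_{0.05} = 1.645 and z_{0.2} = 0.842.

Fisher's z: C = ½·ln((1+r)/(1−r)) = ½·ln(3.1667) = 0.5763.
n = ((z_{α} + z_β)/C)² + 3.
(1.645 + 0.842) / 0.5763 = 2.487 / 0.5763 = 4.315.
n = 4.315² + 3 = 18.62 + 3 = 21.6.
Round up.

n = 22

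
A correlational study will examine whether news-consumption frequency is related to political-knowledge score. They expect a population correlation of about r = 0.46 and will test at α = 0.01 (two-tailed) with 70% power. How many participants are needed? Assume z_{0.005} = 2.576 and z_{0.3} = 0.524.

n = 42

Fisher's z: C = ½·ln((1+r)/(1−r)) = ½·ln(2.7037) = 0.4973.
n = ((z_{α/2} + z_β)/C)² + 3.
(2.576 + 0.524) / 0.4973 = 3.100 / 0.4973 = 6.234.
n = 6.234² + 3 = 38.86 + 3 = 41.9.
Round up.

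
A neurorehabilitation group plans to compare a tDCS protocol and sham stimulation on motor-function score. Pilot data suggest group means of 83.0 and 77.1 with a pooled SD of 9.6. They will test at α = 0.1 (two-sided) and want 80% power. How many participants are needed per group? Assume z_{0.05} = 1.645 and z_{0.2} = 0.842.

n = 33 per group

Cohen's d = |M₁ − M₂| / SD_pooled = |83.0 − 77.1| / 9.6 = 5.9 / 9.6 = 0.615.
For two independent groups with equal n: n = 2·((z_{α/2} + z_β) / d)².
z_{α/2} + z_β = 1.645 + 0.842 = 2.487.
n = 2 × (2.487 / 0.615)² = 2 × 4.044² = 2 × 16.35 = 32.7.
Round up to the next whole participant.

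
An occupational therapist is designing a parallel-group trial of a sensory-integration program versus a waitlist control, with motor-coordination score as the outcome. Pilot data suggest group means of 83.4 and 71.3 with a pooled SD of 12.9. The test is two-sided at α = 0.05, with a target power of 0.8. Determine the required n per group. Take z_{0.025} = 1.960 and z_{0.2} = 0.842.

Cohen's d = |M₁ − M₂| / SD_pooled = |83.4 − 71.3| / 12.9 = 12.1 / 12.9 = 0.938.
For two independent groups with equal n: n = 2·((z_{α/2} + z_β) / d)².
z_{α/2} + z_β = 1.960 + 0.842 = 2.802.
n = 2 × (2.802 / 0.938)² = 2 × 2.987² = 2 × 8.92 = 17.8.
Round up to the next whole participant.

n = 18 per group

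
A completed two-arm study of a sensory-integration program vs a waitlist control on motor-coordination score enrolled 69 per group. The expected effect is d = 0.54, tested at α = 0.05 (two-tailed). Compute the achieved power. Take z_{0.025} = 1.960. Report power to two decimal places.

power ≈ 0.89

For two equal groups, power = Φ(d·√(n/2) − z_{α/2}).
d·√(n/2) = 0.54 × √(69/2) = 0.54 × 5.874 = 3.172.
z_β = 3.172 − 1.960 = 1.212.
Power = Φ(1.212) = 0.887.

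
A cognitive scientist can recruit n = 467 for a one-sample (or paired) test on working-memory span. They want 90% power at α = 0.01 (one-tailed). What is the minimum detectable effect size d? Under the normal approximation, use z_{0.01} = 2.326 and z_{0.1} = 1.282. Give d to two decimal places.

d_min ≈ 0.17

For a single sample (or paired design) of n = 467: d_min = (z_{α} + z_β)/√n.
z-sum = 2.326 + 1.282 = 3.608.
d_min = 3.608 / √467 = 3.608 / 21.610 = 0.167.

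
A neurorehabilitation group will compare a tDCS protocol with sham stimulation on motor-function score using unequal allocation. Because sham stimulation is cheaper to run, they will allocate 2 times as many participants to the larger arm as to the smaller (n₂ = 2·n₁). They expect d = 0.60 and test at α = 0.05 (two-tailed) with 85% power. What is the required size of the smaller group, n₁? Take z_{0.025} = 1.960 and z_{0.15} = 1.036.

n₁ = 38

With allocation ratio k = n₂/n₁ = 2, Var(x̄₁−x̄₂) = σ²(1/n₁ + 1/(k·n₁)) = σ²·(k+1)/(k·n₁).
So n₁ = (1 + 1/k)·((z_{α/2} + z_β)/d)² = 1.500 × (2.996/0.60)².
n₁ = 1.500 × 24.93 = 37.4.
Round up: n₁ = 38, giving n₂ = 2 × 38 = 76.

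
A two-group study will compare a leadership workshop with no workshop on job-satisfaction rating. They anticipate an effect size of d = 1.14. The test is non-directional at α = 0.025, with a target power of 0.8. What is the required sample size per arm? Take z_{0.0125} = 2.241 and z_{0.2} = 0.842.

For two independent groups with equal n: n = 2·((z_{α/2} + z_β) / d)².
z_{α/2} + z_β = 2.241 + 0.842 = 3.083.
n = 2 × (3.083 / 1.14)² = 2 × 2.704² = 2 × 7.31 = 14.6.
Round up to the next whole participant.

n = 15 per group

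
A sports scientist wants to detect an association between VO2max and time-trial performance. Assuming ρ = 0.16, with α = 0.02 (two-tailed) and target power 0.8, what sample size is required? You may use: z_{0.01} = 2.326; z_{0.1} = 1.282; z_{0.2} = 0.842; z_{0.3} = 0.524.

n = 389

Fisher's z: C = ½·ln((1+r)/(1−r)) = ½·ln(1.3810) = 0.1614.
n = ((z_{α/2} + z_β)/C)² + 3.
(2.326 + 0.842) / 0.1614 = 3.168 / 0.1614 = 19.628.
n = 19.628² + 3 = 385.27 + 3 = 388.3.
Round up.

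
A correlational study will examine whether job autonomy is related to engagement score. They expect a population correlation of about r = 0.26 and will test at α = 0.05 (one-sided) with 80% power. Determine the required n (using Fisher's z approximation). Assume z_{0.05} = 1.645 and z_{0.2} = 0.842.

Fisher's z: C = ½·ln((1+r)/(1−r)) = ½·ln(1.7027) = 0.2661.
n = ((z_{α} + z_β)/C)² + 3.
(1.645 + 0.842) / 0.2661 = 2.487 / 0.2661 = 9.346.
n = 9.346² + 3 = 87.35 + 3 = 90.3.
Round up.

n = 91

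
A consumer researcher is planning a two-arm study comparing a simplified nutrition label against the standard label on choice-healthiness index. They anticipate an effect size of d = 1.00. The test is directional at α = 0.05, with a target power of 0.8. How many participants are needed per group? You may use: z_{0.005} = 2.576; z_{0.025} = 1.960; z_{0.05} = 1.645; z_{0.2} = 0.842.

For two independent groups with equal n: n = 2·((z_{α} + z_β) / d)².
z_{α} + z_β = 1.645 + 0.842 = 2.487.
n = 2 × (2.487 / 1.00)² = 2 × 2.487² = 2 × 6.19 = 12.4.
Round up to the next whole participant.

n = 13 per group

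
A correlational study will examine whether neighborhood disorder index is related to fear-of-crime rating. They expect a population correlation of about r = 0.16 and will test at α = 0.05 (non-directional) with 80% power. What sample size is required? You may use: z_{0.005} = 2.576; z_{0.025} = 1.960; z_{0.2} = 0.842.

Fisher's z: C = ½·ln((1+r)/(1−r)) = ½·ln(1.3810) = 0.1614.
n = ((z_{α/2} + z_β)/C)² + 3.
(1.960 + 0.842) / 0.1614 = 2.802 / 0.1614 = 17.361.
n = 17.361² + 3 = 301.39 + 3 = 304.4.
Round up.

n = 305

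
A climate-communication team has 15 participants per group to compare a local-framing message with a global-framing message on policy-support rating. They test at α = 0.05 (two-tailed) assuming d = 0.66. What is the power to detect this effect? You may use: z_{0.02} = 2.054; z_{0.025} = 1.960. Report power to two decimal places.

power ≈ 0.44

For two equal groups, power = Φ(d·√(n/2) − z_{α/2}).
d·√(n/2) = 0.66 × √(15/2) = 0.66 × 2.739 = 1.807.
z_β = 1.807 − 1.960 = -0.153.
Power = Φ(-0.153) = 0.439.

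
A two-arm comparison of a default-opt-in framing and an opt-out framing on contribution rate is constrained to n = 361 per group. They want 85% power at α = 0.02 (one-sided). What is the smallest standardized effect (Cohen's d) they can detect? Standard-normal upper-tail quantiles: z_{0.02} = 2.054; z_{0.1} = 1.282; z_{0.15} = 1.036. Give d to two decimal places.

d_min ≈ 0.23

For two independent groups of n = 361 each: d_min = (z_{α} + z_β)·√(2/n).
z-sum = 2.054 + 1.036 = 3.090.
d_min = 3.090 × √(2/361) = 3.090 × 0.0744 = 0.230.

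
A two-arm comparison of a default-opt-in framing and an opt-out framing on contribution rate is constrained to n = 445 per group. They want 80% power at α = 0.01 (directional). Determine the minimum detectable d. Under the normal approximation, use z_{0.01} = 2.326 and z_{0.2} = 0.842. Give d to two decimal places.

For two independent groups of n = 445 each: d_min = (z_{α} + z_β)·√(2/n).
z-sum = 2.326 + 0.842 = 3.168.
d_min = 3.168 × √(2/445) = 3.168 × 0.0670 = 0.212.

d_min ≈ 0.21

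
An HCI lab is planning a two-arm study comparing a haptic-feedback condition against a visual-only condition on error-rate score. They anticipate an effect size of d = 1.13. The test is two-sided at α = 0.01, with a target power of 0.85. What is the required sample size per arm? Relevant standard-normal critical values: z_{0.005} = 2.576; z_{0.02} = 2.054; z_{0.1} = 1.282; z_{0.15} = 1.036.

For two independent groups with equal n: n = 2·((z_{α/2} + z_β) / d)².
z_{α/2} + z_β = 2.576 + 1.036 = 3.612.
n = 2 × (3.612 / 1.13)² = 2 × 3.196² = 2 × 10.22 = 20.4.
Round up to the next whole participant.

n = 21 per group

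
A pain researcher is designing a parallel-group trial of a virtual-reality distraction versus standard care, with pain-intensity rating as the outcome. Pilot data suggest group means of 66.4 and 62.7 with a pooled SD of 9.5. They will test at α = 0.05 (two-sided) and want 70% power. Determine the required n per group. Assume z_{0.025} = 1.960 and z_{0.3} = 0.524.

n = 82 per group

Cohen's d = |M₁ − M₂| / SD_pooled = |66.4 − 62.7| / 9.5 = 3.7 / 9.5 = 0.389.
For two independent groups with equal n: n = 2·((z_{α/2} + z_β) / d)².
z_{α/2} + z_β = 1.960 + 0.524 = 2.484.
n = 2 × (2.484 / 0.389)² = 2 × 6.386² = 2 × 40.78 = 81.6.
Round up to the next whole participant.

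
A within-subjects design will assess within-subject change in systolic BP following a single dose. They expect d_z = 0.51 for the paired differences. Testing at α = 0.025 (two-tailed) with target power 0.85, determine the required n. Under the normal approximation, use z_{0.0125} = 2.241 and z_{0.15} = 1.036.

For a paired (one-sample on differences) test: n = ((z_{α/2} + z_β) / d)².
z_{α/2} + z_β = 2.241 + 1.036 = 3.277.
n = (3.277 / 0.51)² = 6.425² = 41.29.
Round up.

n = 42 pairs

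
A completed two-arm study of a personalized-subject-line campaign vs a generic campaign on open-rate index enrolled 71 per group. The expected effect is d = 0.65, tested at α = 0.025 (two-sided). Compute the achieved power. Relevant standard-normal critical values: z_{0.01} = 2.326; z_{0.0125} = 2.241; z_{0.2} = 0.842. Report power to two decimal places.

For two equal groups, power = Φ(d·√(n/2) − z_{α/2}).
d·√(n/2) = 0.65 × √(71/2) = 0.65 × 5.958 = 3.873.
z_β = 3.873 − 2.241 = 1.632.
Power = Φ(1.632) = 0.949.

power ≈ 0.95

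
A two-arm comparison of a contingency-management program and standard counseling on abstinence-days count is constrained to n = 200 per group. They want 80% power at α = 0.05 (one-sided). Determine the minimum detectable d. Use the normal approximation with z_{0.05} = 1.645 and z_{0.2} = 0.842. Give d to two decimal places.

d_min ≈ 0.25

For two independent groups of n = 200 each: d_min = (z_{α} + z_β)·√(2/n).
z-sum = 1.645 + 0.842 = 2.487.
d_min = 2.487 × √(2/200) = 2.487 × 0.1000 = 0.249.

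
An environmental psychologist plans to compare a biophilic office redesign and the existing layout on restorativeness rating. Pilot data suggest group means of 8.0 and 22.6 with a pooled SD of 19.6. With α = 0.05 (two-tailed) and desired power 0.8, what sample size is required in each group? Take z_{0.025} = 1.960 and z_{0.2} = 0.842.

n = 29 per group

Cohen's d = |M₁ − M₂| / SD_pooled = |8.0 − 22.6| / 19.6 = 14.6 / 19.6 = 0.745.
For two independent groups with equal n: n = 2·((z_{α/2} + z_β) / d)².
z_{α/2} + z_β = 1.960 + 0.842 = 2.802.
n = 2 × (2.802 / 0.745)² = 2 × 3.761² = 2 × 14.15 = 28.3.
Round up to the next whole participant.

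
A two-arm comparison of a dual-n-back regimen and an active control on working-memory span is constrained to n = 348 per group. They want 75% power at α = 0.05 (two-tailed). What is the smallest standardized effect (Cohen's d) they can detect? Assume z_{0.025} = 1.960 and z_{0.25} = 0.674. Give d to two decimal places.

For two independent groups of n = 348 each: d_min = (z_{α/2} + z_β)·√(2/n).
z-sum = 1.960 + 0.674 = 2.634.
d_min = 2.634 × √(2/348) = 2.634 × 0.0758 = 0.200.

d_min ≈ 0.20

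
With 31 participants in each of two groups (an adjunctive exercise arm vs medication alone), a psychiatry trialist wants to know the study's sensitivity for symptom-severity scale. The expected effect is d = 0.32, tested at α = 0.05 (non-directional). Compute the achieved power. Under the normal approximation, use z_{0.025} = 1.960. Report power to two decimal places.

power ≈ 0.24

For two equal groups, power = Φ(d·√(n/2) − z_{α/2}).
d·√(n/2) = 0.32 × √(31/2) = 0.32 × 3.937 = 1.260.
z_β = 1.260 − 1.960 = -0.700.
Power = Φ(-0.700) = 0.242.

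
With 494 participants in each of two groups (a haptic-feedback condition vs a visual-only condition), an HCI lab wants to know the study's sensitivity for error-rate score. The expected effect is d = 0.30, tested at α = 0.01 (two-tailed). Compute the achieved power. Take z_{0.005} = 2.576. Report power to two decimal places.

For two equal groups, power = Φ(d·√(n/2) − z_{α/2}).
d·√(n/2) = 0.30 × √(494/2) = 0.30 × 15.716 = 4.715.
z_β = 4.715 − 2.576 = 2.139.
Power = Φ(2.139) = 0.984.

power ≈ 0.98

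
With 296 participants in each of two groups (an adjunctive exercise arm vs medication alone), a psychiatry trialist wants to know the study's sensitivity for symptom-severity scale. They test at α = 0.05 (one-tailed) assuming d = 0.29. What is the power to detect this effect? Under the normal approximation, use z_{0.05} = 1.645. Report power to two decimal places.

For two equal groups, power = Φ(d·√(n/2) − z_{α}).
d·√(n/2) = 0.29 × √(296/2) = 0.29 × 12.166 = 3.528.
z_β = 3.528 − 1.645 = 1.883.
Power = Φ(1.883) = 0.970.

power ≈ 0.97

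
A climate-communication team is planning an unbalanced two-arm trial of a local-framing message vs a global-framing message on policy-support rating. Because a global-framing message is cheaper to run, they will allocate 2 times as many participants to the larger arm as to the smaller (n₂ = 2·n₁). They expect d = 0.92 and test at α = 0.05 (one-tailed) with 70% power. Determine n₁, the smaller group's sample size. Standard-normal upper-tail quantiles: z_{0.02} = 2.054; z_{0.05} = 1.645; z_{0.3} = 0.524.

n₁ = 9

With allocation ratio k = n₂/n₁ = 2, Var(x̄₁−x̄₂) = σ²(1/n₁ + 1/(k·n₁)) = σ²·(k+1)/(k·n₁).
So n₁ = (1 + 1/k)·((z_{α} + z_β)/d)² = 1.500 × (2.169/0.92)².
n₁ = 1.500 × 5.56 = 8.3.
Round up: n₁ = 9, giving n₂ = 2 × 9 = 18.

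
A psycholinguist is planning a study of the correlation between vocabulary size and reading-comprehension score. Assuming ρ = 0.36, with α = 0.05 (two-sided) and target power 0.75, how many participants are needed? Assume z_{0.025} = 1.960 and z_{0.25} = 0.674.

Fisher's z: C = ½·ln((1+r)/(1−r)) = ½·ln(2.1250) = 0.3769.
n = ((z_{α/2} + z_β)/C)² + 3.
(1.960 + 0.674) / 0.3769 = 2.634 / 0.3769 = 6.989.
n = 6.989² + 3 = 48.84 + 3 = 51.8.
Round up.

n = 52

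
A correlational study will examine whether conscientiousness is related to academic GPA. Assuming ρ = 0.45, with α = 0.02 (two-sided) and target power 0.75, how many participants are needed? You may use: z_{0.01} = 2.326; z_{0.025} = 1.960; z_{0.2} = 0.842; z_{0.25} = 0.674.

n = 42

Fisher's z: C = ½·ln((1+r)/(1−r)) = ½·ln(2.6364) = 0.4847.
n = ((z_{α/2} + z_β)/C)² + 3.
(2.326 + 0.674) / 0.4847 = 3.000 / 0.4847 = 6.189.
n = 6.189² + 3 = 38.31 + 3 = 41.3.
Round up.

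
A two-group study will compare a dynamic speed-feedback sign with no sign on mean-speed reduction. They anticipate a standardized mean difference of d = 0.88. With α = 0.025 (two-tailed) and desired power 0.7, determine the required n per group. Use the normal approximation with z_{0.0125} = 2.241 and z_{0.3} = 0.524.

For two independent groups with equal n: n = 2·((z_{α/2} + z_β) / d)².
z_{α/2} + z_β = 2.241 + 0.524 = 2.765.
n = 2 × (2.765 / 0.88)² = 2 × 3.142² = 2 × 9.87 = 19.7.
Round up to the next whole participant.

n = 20 per group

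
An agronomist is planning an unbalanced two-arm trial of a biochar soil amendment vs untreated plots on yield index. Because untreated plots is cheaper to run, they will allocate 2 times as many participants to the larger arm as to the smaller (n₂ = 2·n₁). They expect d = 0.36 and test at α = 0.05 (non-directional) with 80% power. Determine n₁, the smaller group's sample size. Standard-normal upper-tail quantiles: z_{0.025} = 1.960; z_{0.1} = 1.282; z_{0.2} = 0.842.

With allocation ratio k = n₂/n₁ = 2, Var(x̄₁−x̄₂) = σ²(1/n₁ + 1/(k·n₁)) = σ²·(k+1)/(k·n₁).
So n₁ = (1 + 1/k)·((z_{α/2} + z_β)/d)² = 1.500 × (2.802/0.36)².
n₁ = 1.500 × 60.58 = 90.9.
Round up: n₁ = 91, giving n₂ = 2 × 91 = 182.

n₁ = 91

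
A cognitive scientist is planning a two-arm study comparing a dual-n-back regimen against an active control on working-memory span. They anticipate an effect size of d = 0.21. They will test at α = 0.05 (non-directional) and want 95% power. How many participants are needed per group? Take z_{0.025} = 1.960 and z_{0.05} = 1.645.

n = 590 per group

For two independent groups with equal n: n = 2·((z_{α/2} + z_β) / d)².
z_{α/2} + z_β = 1.960 + 1.645 = 3.605.
n = 2 × (3.605 / 0.21)² = 2 × 17.167² = 2 × 294.69 = 589.4.
Round up to the next whole participant.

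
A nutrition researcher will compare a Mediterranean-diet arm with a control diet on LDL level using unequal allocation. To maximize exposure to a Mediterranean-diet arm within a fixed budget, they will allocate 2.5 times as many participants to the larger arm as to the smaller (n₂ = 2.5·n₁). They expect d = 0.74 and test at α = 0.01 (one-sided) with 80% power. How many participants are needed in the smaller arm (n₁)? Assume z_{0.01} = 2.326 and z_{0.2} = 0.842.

n₁ = 26

With allocation ratio k = n₂/n₁ = 2.5, Var(x̄₁−x̄₂) = σ²(1/n₁ + 1/(k·n₁)) = σ²·(k+1)/(k·n₁).
So n₁ = (1 + 1/k)·((z_{α} + z_β)/d)² = 1.400 × (3.168/0.74)².
n₁ = 1.400 × 18.33 = 25.7.
Round up: n₁ = 26, giving n₂ = 2.5 × 26 = 65.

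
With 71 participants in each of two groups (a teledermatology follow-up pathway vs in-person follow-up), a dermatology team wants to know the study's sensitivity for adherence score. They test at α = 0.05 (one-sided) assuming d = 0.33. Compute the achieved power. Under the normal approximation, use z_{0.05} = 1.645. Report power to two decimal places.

For two equal groups, power = Φ(d·√(n/2) − z_{α}).
d·√(n/2) = 0.33 × √(71/2) = 0.33 × 5.958 = 1.966.
z_β = 1.966 − 1.645 = 0.321.
Power = Φ(0.321) = 0.626.

power ≈ 0.63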